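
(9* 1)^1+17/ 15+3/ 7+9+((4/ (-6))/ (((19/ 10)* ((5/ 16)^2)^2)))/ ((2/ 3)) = -1776862/ 49875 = -35.63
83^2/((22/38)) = 130891/11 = 11899.18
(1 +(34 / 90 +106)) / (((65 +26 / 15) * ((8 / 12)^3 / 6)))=32616 / 1001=32.58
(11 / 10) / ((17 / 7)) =77 / 170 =0.45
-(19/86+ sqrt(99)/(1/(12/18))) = -6.85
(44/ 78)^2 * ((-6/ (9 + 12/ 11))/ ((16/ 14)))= -9317/ 56277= -0.17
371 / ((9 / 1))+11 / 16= 6035 / 144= 41.91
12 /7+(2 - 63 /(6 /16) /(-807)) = 7386 /1883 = 3.92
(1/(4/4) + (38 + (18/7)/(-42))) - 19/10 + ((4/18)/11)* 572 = 214301/4410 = 48.59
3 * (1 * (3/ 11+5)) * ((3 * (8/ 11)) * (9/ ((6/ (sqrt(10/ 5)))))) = 6264 * sqrt(2)/ 121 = 73.21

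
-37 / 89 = -0.42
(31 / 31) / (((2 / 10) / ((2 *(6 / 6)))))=10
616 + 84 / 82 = 25298 / 41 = 617.02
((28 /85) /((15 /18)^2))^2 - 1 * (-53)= 240344189 /4515625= 53.23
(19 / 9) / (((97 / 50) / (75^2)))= 593750 / 97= 6121.13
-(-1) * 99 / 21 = 33 / 7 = 4.71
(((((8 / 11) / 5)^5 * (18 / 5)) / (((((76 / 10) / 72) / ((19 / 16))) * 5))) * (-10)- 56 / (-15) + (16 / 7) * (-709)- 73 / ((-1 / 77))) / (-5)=-42319818816007 / 52844859375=-800.83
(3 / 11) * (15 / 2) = 2.05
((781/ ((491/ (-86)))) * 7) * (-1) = 470162/ 491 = 957.56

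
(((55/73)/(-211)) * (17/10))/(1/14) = -0.08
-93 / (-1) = 93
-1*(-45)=45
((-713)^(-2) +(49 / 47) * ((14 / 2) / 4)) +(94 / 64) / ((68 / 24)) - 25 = -147248559697 / 6498989296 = -22.66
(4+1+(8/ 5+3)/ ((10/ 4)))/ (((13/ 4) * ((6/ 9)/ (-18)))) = -18468/ 325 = -56.82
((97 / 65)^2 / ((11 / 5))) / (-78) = -9409 / 725010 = -0.01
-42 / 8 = -21 / 4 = -5.25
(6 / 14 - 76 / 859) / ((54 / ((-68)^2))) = 4728040 / 162351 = 29.12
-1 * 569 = -569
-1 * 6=-6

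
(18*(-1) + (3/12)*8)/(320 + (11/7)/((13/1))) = -1456/29131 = -0.05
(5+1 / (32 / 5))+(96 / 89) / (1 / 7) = 36189 / 2848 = 12.71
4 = 4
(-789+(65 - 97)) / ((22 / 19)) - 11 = -15841 / 22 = -720.05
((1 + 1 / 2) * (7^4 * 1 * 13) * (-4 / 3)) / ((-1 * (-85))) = -62426 / 85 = -734.42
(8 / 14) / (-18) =-2 / 63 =-0.03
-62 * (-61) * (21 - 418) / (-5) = 1501454 / 5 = 300290.80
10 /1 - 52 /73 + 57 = 4839 /73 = 66.29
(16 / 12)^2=16 / 9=1.78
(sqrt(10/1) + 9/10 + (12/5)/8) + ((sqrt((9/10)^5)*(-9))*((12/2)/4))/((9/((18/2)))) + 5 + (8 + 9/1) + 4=136/5 - 4561*sqrt(10)/2000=19.99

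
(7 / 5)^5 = 16807 / 3125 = 5.38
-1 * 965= -965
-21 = -21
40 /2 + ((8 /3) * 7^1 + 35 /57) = 2239 /57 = 39.28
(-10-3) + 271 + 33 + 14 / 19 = 5543 / 19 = 291.74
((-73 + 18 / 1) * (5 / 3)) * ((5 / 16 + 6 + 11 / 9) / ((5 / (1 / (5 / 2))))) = -11935 / 216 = -55.25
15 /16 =0.94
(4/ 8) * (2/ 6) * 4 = 2/ 3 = 0.67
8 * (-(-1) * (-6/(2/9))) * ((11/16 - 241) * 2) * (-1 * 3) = -311445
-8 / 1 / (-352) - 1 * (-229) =10077 / 44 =229.02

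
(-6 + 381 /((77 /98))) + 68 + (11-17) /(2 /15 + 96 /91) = 4833931 /8921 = 541.86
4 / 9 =0.44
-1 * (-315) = 315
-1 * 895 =-895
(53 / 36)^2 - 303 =-389879 / 1296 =-300.83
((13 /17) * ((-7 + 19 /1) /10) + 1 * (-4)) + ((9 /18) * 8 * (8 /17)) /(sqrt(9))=-626 /255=-2.45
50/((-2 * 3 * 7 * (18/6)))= -25/63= -0.40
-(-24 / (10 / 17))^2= -41616 / 25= -1664.64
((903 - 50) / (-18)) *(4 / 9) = -21.06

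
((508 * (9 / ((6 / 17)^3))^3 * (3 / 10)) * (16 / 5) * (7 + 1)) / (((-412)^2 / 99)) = 165667263466309 / 8487200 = 19519660.60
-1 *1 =-1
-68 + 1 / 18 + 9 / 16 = -9703 / 144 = -67.38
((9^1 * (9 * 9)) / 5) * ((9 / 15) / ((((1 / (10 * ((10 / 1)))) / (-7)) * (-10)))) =30618 / 5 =6123.60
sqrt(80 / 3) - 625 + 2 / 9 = -5623 / 9 + 4* sqrt(15) / 3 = -619.61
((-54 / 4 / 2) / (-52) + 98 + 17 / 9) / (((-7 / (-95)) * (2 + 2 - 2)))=17787325 / 26208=678.70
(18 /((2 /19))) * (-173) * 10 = -295830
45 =45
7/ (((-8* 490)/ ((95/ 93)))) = -19/ 10416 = -0.00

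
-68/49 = -1.39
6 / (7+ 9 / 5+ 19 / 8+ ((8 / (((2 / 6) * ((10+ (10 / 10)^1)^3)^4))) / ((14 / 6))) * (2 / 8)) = 1757519890963760 / 3273380796920243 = 0.54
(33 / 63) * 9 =33 / 7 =4.71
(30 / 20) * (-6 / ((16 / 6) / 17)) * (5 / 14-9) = 495.88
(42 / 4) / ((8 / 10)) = 105 / 8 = 13.12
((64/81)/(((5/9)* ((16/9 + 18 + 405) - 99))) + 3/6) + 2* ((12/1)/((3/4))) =238257/7330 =32.50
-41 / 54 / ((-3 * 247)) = 41 / 40014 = 0.00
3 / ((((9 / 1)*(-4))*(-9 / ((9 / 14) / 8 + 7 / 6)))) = 419 / 36288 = 0.01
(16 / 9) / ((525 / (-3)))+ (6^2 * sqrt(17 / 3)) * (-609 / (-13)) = -16 / 1575+ 7308 * sqrt(51) / 13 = 4014.57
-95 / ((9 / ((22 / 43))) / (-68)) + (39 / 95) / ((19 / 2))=367.28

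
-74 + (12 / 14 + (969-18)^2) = 6330295 / 7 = 904327.86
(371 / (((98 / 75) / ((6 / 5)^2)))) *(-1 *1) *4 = -11448 / 7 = -1635.43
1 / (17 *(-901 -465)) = -1 / 23222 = -0.00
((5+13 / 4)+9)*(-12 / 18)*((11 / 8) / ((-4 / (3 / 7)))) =759 / 448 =1.69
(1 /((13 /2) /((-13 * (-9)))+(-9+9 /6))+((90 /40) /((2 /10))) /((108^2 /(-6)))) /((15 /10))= -8111 /86832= -0.09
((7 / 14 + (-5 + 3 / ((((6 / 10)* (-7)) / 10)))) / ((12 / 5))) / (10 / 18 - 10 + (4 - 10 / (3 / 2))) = 2445 / 6104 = 0.40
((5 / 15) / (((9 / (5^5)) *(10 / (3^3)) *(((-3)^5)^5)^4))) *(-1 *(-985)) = 615625 / 1030755041464022662072922259531242545404215044002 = 0.00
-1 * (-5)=5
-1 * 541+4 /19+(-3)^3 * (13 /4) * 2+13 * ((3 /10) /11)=-748152 /1045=-715.93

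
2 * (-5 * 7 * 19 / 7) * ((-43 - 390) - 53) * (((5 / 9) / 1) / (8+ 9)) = 51300 / 17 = 3017.65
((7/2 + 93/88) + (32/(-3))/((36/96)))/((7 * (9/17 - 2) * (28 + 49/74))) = 11900051/146985300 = 0.08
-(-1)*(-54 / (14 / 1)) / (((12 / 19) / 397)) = -67887 / 28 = -2424.54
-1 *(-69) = 69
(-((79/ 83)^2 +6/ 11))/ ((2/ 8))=-439940/ 75779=-5.81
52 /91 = 0.57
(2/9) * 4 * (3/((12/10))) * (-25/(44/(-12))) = 500/33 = 15.15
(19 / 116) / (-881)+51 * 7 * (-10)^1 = -364839739 / 102196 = -3570.00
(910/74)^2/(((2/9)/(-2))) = -1863225/1369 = -1361.01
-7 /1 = -7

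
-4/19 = -0.21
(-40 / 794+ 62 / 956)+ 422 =80083999 / 189766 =422.01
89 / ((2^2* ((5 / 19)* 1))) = 1691 / 20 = 84.55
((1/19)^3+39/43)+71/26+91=725717613/7668362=94.64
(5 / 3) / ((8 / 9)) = 15 / 8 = 1.88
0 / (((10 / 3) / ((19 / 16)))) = 0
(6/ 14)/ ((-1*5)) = -3/ 35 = -0.09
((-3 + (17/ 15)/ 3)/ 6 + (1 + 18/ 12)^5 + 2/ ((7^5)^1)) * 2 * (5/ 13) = 7058730149/ 94388112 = 74.78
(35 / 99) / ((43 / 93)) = 1085 / 1419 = 0.76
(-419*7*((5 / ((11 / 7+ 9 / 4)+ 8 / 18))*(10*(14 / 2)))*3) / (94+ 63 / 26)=-807114672 / 107801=-7487.08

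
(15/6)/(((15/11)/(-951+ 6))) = -3465/2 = -1732.50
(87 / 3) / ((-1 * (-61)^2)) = -29 / 3721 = -0.01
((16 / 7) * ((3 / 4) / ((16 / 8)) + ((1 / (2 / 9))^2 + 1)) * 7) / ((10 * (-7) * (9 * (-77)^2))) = -173 / 1867635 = -0.00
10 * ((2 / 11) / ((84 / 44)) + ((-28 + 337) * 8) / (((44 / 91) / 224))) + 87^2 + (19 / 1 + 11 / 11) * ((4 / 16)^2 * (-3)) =10588733251 / 924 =11459668.02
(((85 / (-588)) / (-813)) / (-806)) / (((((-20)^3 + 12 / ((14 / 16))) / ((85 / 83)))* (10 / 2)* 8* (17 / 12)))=85 / 170268609778176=0.00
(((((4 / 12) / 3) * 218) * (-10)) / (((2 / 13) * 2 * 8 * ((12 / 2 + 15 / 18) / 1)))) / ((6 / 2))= -7085 / 1476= -4.80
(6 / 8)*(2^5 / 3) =8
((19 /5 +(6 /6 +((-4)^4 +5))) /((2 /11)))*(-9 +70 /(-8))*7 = -7265643 /40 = -181641.08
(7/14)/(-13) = -1/26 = -0.04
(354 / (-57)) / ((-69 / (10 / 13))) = 1180 / 17043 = 0.07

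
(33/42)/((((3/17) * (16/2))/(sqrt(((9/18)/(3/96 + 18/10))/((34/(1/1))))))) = 11 * sqrt(49810)/49224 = 0.05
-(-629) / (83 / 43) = 27047 / 83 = 325.87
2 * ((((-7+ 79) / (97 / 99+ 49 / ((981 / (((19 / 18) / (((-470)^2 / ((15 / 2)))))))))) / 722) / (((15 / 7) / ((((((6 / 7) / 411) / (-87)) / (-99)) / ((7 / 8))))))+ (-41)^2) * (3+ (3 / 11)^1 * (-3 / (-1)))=12836.73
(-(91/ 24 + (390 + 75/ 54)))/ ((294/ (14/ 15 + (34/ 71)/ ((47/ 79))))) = -154727414/ 66222765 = -2.34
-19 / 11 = -1.73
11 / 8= 1.38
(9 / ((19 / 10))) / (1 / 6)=540 / 19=28.42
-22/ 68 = -11/ 34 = -0.32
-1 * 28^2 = -784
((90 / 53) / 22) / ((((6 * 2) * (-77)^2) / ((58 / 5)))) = 87 / 6913214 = 0.00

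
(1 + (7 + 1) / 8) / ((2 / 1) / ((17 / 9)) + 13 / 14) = 476 / 473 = 1.01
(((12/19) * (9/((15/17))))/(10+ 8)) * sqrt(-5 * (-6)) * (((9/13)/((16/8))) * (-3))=-459 * sqrt(30)/1235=-2.04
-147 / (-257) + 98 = 25333 / 257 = 98.57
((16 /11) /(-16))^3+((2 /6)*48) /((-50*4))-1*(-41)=1361588 /33275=40.92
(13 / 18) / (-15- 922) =-13 / 16866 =-0.00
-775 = -775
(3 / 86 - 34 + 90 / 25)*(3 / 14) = -39171 / 6020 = -6.51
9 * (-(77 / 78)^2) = -5929 / 676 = -8.77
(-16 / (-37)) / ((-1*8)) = -0.05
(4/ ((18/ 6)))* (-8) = -32/ 3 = -10.67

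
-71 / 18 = -3.94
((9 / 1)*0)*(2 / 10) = 0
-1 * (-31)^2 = -961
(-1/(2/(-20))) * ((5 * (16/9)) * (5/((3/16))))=64000/27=2370.37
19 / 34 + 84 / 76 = 1075 / 646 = 1.66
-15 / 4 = -3.75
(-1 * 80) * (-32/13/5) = 512/13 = 39.38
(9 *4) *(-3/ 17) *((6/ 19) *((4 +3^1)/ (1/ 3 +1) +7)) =-24.58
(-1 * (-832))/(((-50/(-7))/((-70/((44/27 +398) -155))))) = -1100736/33025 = -33.33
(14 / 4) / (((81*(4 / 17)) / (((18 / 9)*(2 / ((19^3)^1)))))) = 119 / 1111158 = 0.00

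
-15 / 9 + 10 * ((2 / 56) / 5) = -67 / 42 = -1.60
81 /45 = 9 /5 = 1.80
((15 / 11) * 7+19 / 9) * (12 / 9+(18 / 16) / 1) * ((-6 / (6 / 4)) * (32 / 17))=-1089376 / 5049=-215.76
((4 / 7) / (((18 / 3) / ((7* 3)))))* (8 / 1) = 16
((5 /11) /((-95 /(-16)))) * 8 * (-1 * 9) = -1152 /209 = -5.51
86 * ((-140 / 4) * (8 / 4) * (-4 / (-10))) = -2408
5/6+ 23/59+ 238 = 84685/354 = 239.22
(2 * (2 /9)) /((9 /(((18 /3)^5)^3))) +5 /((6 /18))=23219011599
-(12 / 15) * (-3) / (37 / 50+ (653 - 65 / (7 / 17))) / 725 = 0.00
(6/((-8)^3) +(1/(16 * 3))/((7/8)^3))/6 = 5105/1580544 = 0.00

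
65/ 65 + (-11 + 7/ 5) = -43/ 5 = -8.60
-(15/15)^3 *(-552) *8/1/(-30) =-736/5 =-147.20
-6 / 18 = -1 / 3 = -0.33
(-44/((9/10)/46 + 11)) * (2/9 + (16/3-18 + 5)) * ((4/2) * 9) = 2712160/5069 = 535.05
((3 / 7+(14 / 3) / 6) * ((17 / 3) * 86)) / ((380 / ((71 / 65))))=103802 / 61425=1.69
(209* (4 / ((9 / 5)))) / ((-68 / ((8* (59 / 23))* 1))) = -493240 / 3519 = -140.16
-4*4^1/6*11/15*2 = -3.91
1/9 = 0.11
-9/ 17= -0.53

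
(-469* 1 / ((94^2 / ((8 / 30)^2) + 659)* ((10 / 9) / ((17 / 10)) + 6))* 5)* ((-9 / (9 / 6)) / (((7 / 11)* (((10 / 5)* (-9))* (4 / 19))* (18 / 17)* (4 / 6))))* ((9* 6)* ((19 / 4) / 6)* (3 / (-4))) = 10380213855 / 32553913472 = 0.32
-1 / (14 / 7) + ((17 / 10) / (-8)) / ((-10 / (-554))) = -4909 / 400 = -12.27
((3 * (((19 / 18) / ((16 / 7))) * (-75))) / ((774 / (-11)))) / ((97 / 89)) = 3255175 / 2402496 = 1.35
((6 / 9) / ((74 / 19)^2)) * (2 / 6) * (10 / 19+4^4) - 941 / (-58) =14279635 / 714618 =19.98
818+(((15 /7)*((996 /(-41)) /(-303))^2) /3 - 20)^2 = 17546835676246161602 /14408441316717889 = 1217.82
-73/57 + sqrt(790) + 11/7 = 116/399 + sqrt(790) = 28.40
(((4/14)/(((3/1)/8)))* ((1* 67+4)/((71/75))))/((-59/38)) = -15200/413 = -36.80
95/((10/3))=57/2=28.50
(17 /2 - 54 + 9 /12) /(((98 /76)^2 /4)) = -258476 /2401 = -107.65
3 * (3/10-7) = -201/10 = -20.10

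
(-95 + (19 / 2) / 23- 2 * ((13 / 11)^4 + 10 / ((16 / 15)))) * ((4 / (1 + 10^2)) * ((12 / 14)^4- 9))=3207766619403 / 81660514243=39.28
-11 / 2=-5.50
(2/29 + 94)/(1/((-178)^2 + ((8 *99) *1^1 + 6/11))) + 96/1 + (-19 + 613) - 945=88588621/29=3054780.03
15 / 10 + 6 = 15 / 2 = 7.50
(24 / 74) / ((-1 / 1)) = -12 / 37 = -0.32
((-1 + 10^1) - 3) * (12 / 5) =72 / 5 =14.40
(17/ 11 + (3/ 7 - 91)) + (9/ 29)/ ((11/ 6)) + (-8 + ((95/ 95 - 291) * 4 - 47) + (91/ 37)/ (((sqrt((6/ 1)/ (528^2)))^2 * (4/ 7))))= 16415116392/ 82621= 198679.71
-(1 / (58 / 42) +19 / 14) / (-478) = 845 / 194068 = 0.00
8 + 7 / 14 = 17 / 2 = 8.50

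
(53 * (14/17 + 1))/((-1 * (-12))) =1643/204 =8.05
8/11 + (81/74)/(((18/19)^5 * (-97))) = 1312349983/1841932224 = 0.71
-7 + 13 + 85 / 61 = 451 / 61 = 7.39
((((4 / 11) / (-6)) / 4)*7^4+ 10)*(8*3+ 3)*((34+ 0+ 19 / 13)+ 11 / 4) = -31134303 / 1144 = -27215.30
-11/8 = -1.38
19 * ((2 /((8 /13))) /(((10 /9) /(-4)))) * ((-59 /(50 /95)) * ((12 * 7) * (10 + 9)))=994301217 /25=39772048.68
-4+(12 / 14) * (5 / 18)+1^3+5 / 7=-43 / 21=-2.05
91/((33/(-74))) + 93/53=-202.31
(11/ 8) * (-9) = -99/ 8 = -12.38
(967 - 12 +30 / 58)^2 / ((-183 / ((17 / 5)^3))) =-150896722532 / 769515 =-196093.28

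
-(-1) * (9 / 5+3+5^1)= 49 / 5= 9.80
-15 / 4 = -3.75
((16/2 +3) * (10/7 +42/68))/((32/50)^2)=3348125/60928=54.95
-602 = -602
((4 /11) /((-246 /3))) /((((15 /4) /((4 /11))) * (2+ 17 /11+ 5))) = -16 /317955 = -0.00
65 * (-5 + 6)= 65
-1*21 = -21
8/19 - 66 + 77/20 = -23457/380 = -61.73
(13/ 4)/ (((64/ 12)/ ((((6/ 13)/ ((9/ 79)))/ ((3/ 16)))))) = 79/ 6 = 13.17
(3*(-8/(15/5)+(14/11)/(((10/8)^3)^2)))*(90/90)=-1202968/171875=-7.00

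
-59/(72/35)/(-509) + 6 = 221953/36648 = 6.06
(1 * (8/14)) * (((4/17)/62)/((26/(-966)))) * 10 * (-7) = 5.64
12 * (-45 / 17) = -540 / 17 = -31.76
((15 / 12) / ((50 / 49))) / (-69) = -49 / 2760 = -0.02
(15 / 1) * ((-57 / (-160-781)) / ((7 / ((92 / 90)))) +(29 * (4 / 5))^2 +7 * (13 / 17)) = 4565398837 / 559895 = 8154.03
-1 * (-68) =68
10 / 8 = 5 / 4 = 1.25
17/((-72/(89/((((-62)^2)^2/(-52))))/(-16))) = -0.00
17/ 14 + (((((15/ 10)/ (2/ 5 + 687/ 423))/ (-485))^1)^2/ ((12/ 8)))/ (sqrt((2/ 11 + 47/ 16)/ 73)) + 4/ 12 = 1.55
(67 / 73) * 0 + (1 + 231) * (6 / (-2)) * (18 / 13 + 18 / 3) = -66816 / 13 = -5139.69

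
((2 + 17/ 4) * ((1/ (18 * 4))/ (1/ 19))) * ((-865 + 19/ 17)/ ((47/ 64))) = -13951700/ 7191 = -1940.16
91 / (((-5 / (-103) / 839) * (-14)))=-1123421 / 10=-112342.10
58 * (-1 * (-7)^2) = -2842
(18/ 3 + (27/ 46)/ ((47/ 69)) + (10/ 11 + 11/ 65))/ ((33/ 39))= 9.38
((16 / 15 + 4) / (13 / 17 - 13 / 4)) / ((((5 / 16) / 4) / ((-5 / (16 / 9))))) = 62016 / 845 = 73.39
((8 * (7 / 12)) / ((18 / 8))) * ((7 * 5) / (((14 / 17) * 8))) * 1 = 595 / 54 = 11.02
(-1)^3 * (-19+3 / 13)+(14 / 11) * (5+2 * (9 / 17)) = 64374 / 2431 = 26.48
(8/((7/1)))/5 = 8/35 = 0.23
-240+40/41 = -9800/41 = -239.02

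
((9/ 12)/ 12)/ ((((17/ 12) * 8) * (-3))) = -1/ 544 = -0.00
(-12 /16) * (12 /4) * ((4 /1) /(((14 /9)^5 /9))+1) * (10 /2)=-29965365 /537824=-55.72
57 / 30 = 19 / 10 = 1.90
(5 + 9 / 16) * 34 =189.12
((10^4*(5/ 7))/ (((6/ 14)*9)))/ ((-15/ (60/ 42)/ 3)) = -100000/ 189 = -529.10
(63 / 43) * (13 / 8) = 2.38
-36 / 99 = -4 / 11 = -0.36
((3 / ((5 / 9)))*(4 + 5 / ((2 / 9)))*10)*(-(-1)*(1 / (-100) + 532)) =76127769 / 100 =761277.69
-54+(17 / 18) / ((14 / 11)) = -53.26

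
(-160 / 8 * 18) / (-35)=72 / 7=10.29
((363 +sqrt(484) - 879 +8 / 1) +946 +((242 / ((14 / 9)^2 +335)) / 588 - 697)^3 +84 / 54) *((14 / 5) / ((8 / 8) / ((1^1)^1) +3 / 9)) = -58557532117695791875232324243 / 82350835226291672880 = -711073930.91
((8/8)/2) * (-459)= -459/2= -229.50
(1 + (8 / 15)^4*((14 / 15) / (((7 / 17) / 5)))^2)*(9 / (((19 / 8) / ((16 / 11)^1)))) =664396928 / 10580625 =62.79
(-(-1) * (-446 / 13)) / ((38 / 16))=-3568 / 247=-14.45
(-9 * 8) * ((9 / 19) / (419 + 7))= -0.08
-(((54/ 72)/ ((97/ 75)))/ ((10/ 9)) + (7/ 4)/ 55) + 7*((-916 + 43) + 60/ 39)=-3384959269/ 554840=-6100.78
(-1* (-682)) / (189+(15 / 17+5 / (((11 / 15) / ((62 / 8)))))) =510136 / 181557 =2.81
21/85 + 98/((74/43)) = 179872/3145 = 57.19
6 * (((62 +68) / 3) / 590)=26 / 59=0.44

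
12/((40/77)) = 231/10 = 23.10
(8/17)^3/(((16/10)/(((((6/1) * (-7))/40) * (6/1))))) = -2016/4913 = -0.41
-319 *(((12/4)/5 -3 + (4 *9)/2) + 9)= -39237/5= -7847.40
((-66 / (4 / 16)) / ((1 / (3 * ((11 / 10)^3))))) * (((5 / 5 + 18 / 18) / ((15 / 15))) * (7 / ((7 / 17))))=-4480146 / 125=-35841.17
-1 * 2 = -2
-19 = -19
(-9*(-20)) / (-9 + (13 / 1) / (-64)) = -11520 / 589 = -19.56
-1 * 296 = -296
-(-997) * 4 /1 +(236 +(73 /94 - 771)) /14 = 5197991 /1316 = 3949.84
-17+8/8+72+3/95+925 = 93198/95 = 981.03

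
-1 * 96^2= -9216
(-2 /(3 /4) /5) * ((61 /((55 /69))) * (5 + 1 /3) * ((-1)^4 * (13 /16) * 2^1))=-291824 /825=-353.73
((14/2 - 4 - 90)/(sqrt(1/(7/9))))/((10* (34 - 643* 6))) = 0.00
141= 141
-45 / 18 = -5 / 2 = -2.50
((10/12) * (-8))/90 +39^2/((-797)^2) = -1229351/17150643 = -0.07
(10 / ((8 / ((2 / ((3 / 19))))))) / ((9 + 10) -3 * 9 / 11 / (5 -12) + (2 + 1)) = 7315 / 10326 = 0.71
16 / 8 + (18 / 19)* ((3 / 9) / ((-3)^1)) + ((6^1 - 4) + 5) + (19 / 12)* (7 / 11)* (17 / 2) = 87575 / 5016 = 17.46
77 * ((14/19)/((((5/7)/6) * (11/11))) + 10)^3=280130071144/857375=326729.93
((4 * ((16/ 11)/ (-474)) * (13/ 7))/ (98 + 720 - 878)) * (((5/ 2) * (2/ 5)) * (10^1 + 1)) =104/ 24885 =0.00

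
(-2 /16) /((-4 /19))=0.59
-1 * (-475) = 475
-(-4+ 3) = 1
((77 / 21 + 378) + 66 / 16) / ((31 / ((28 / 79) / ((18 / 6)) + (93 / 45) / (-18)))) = 657389 / 15869520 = 0.04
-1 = -1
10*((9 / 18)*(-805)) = -4025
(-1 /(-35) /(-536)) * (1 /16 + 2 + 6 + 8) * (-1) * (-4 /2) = -257 /150080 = -0.00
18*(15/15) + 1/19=343/19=18.05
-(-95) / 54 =95 / 54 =1.76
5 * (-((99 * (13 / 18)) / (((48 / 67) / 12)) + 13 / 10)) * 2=-47957 / 4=-11989.25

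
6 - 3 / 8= 5.62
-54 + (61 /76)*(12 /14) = -53.31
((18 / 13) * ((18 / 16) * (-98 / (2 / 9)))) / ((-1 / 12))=107163 / 13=8243.31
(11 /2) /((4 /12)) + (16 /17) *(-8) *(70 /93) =34253 /3162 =10.83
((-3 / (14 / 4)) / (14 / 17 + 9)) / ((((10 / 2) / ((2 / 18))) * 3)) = -34 / 52605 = -0.00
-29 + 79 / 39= -1052 / 39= -26.97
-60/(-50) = 6/5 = 1.20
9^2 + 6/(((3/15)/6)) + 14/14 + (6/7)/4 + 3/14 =1837/7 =262.43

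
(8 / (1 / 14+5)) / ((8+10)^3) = 14 / 51759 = 0.00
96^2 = 9216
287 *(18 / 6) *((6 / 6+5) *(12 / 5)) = 61992 / 5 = 12398.40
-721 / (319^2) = -0.01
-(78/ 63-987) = 20701/ 21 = 985.76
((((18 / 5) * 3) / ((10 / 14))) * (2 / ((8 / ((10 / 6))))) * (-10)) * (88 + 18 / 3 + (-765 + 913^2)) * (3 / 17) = -9259866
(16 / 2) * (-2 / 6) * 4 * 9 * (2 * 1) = -192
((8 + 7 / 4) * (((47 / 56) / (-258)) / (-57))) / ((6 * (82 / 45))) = 3055 / 60026624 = 0.00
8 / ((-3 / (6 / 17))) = -16 / 17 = -0.94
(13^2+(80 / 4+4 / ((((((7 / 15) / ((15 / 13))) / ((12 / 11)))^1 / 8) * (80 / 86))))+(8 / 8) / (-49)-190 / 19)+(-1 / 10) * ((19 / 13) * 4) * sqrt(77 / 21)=1904270 / 7007-38 * sqrt(33) / 195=270.65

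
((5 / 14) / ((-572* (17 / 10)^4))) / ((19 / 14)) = -12500 / 226926557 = -0.00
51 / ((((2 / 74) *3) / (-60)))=-37740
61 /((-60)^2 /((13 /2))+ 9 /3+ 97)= 793 /8500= 0.09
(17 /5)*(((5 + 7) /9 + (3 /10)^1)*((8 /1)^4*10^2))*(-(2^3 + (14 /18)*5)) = -730161152 /27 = -27043005.63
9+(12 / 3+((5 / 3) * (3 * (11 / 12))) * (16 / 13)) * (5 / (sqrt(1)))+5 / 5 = 2270 / 39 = 58.21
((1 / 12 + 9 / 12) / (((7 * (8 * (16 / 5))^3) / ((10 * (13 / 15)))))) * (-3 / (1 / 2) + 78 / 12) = 8125 / 264241152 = 0.00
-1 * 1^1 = -1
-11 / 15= -0.73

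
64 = 64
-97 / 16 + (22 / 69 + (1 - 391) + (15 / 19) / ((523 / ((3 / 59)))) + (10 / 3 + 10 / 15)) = -253558553575 / 647256432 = -391.74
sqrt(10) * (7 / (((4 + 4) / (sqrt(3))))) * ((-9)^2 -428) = -2429 * sqrt(30) / 8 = -1663.02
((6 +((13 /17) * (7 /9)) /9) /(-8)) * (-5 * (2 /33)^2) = 41765 /2999106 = 0.01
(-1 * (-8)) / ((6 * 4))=1 / 3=0.33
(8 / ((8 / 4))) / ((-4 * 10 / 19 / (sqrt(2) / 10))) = -19 * sqrt(2) / 100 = -0.27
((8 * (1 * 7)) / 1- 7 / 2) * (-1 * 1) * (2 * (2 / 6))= -35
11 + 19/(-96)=1037/96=10.80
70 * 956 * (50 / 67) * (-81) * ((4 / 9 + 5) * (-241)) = 355616226000 / 67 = 5307704865.67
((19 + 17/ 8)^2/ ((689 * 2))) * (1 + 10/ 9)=41743/ 61056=0.68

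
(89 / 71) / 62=89 / 4402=0.02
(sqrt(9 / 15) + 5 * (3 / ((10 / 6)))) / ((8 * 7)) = sqrt(15) / 280 + 9 / 56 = 0.17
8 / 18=4 / 9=0.44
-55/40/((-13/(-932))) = -2563/26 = -98.58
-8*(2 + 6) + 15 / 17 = -1073 / 17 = -63.12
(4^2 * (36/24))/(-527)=-24/527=-0.05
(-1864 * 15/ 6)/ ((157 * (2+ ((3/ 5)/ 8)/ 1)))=-186400/ 13031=-14.30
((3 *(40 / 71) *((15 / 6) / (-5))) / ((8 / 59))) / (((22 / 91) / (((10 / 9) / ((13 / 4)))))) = -20650 / 2343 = -8.81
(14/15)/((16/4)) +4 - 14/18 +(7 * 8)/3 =1991/90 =22.12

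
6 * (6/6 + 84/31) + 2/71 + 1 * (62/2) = 117283/2201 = 53.29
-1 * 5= -5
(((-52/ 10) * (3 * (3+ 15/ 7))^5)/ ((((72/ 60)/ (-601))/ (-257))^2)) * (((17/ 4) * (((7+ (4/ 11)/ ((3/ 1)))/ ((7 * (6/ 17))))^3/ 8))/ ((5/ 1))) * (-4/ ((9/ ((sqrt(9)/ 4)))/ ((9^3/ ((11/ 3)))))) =1071924314921367453966529658250/ 84402451441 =12700156175803455997.23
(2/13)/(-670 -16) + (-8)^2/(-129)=-285505/575211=-0.50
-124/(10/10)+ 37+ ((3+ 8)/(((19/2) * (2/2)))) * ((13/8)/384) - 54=-4114801/29184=-141.00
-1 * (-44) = 44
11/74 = 0.15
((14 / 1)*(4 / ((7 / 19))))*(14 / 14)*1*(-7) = -1064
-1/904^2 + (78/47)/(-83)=-63746749/3187959616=-0.02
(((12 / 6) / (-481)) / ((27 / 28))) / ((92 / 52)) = -56 / 22977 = -0.00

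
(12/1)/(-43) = -12/43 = -0.28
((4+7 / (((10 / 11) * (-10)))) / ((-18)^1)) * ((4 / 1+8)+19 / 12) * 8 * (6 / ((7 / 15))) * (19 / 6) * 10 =-1000331 / 126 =-7939.13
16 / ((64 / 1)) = 1 / 4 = 0.25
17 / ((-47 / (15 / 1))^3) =-0.55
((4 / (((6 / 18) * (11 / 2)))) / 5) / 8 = 3 / 55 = 0.05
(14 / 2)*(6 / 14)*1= 3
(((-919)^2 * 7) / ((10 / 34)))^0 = 1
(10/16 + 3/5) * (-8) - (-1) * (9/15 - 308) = -1586/5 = -317.20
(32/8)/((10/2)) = 4/5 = 0.80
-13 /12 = -1.08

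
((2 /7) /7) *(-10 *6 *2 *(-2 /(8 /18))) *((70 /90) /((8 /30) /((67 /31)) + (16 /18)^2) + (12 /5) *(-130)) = -6857.97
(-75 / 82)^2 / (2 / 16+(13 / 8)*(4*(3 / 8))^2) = 45000 / 203401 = 0.22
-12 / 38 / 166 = -0.00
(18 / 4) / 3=1.50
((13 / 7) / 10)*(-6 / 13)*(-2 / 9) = 2 / 105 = 0.02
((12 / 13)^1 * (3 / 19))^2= 0.02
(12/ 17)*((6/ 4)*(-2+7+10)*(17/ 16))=135/ 8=16.88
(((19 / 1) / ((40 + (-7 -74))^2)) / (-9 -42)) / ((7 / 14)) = -38 / 85731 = -0.00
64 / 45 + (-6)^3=-9656 / 45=-214.58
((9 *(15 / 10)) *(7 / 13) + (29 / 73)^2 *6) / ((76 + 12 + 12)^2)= 1138377 / 1385540000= 0.00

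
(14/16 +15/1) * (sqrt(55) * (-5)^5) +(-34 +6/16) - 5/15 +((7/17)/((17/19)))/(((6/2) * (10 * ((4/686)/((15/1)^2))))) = 3870175/6936 - 396875 * sqrt(55)/8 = -367354.99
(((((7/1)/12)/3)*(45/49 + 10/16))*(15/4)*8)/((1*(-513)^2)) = 3025/88424784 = 0.00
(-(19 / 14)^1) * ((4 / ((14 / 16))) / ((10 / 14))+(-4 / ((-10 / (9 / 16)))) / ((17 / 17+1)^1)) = -9899 / 1120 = -8.84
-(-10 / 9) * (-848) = -8480 / 9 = -942.22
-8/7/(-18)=4/63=0.06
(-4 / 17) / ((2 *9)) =-2 / 153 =-0.01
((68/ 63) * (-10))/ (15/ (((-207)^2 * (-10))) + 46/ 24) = -4316640/ 766507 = -5.63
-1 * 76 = -76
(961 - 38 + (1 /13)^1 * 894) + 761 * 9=101930 /13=7840.77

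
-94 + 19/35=-3271/35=-93.46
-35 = -35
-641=-641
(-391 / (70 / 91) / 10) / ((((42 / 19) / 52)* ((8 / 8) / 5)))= -1255501 / 210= -5978.58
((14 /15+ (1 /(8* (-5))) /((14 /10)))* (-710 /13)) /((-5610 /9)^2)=-163797 /1272871600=-0.00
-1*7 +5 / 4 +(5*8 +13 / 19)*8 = 24299 / 76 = 319.72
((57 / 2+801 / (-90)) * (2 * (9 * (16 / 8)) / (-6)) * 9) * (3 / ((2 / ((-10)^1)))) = 15876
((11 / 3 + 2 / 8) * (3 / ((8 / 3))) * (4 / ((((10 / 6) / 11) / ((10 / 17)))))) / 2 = 4653 / 136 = 34.21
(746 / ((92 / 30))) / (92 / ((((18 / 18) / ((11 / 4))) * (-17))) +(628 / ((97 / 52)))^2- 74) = 298312345 / 138880338133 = 0.00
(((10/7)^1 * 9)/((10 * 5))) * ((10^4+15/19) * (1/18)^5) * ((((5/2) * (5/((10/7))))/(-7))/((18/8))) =-27145/35901792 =-0.00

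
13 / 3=4.33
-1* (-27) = 27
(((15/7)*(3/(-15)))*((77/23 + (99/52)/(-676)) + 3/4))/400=-9932397/2263788800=-0.00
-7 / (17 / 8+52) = -56 / 433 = -0.13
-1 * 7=-7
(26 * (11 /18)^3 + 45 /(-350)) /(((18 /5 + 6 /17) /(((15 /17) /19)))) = 2962415 /43436736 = 0.07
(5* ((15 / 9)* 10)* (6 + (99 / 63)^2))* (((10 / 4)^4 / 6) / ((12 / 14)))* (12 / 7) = 32421875 / 3528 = 9189.87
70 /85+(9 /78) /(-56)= 0.82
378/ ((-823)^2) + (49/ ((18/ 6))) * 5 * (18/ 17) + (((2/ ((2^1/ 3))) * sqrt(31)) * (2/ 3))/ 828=86.48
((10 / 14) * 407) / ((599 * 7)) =0.07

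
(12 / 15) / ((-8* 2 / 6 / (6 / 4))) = -9 / 20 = -0.45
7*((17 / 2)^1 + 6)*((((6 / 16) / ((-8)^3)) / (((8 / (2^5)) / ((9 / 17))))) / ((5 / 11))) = -60291 / 174080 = -0.35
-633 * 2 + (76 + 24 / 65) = -77326 / 65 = -1189.63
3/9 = 0.33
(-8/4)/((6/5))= -1.67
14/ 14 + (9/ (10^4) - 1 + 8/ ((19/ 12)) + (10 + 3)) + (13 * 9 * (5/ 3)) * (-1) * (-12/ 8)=59005171/ 190000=310.55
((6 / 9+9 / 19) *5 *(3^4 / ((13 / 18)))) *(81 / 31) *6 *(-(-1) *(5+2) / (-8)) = -10333575 / 1178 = -8772.13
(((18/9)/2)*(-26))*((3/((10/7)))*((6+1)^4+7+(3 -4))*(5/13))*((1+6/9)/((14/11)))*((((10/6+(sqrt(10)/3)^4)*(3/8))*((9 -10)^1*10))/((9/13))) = 2022180875/1944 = 1040216.50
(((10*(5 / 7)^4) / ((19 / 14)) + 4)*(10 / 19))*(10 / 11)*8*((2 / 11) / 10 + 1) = 49367040 / 2140369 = 23.06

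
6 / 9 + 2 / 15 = 4 / 5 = 0.80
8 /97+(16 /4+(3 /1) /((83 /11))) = 36069 /8051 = 4.48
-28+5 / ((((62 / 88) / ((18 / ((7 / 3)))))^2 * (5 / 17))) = 94652900 / 47089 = 2010.09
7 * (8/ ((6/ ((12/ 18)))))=56/ 9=6.22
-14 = -14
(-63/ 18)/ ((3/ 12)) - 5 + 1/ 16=-303/ 16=-18.94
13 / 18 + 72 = 1309 / 18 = 72.72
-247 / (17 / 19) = -4693 / 17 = -276.06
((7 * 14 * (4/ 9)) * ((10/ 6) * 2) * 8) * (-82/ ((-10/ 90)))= 2571520/ 3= 857173.33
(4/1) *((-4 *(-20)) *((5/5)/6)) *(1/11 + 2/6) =2240/99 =22.63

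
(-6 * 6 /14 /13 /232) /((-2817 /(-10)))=-5 /1652014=-0.00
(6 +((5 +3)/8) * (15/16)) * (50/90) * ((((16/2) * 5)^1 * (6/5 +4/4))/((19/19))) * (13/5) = 5291/6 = 881.83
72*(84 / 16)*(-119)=-44982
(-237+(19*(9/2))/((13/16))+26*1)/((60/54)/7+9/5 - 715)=433125/2919904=0.15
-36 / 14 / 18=-1 / 7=-0.14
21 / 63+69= 208 / 3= 69.33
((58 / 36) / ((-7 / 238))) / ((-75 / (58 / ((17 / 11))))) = 18502 / 675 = 27.41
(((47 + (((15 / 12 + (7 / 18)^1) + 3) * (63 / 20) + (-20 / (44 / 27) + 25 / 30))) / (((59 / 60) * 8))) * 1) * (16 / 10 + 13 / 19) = 28743169 / 1972960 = 14.57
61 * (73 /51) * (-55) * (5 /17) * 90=-127118.51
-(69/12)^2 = -529/16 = -33.06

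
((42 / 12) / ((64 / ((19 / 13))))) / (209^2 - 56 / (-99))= 0.00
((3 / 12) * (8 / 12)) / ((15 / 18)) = 1 / 5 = 0.20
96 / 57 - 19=-329 / 19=-17.32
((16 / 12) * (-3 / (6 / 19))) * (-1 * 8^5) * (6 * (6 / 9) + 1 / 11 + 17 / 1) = 288882688 / 33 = 8754020.85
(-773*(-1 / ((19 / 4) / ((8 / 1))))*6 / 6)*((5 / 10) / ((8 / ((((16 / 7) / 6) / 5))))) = 12368 / 1995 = 6.20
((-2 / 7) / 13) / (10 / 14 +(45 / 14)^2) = -0.00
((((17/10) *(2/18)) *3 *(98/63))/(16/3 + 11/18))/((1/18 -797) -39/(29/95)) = -41412/258241825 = -0.00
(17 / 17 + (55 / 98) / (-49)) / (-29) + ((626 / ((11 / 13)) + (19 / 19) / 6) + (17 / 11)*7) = 1725084593 / 2297757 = 750.77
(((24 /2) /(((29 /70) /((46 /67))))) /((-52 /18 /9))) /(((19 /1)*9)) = -173880 /479921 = -0.36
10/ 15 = 2/ 3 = 0.67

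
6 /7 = 0.86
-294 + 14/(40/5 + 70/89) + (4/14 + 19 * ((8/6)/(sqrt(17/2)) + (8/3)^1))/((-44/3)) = -17816159/60214- 19 * sqrt(34)/187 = -296.47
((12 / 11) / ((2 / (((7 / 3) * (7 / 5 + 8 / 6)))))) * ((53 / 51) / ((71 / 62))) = 1886164 / 597465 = 3.16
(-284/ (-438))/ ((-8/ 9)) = -213/ 292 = -0.73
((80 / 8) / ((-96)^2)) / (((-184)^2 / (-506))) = -55 / 3391488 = -0.00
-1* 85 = -85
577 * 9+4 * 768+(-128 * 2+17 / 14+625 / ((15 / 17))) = 366179 / 42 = 8718.55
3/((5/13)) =39/5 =7.80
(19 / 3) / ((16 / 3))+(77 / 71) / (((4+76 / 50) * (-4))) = 89231 / 78384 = 1.14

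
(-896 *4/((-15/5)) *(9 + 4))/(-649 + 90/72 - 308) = -186368/11469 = -16.25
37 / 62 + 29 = 1835 / 62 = 29.60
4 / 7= 0.57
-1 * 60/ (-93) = 20/ 31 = 0.65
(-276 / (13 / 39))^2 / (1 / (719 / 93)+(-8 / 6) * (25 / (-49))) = 72461429712 / 85571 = 846798.91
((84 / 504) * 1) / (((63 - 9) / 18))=1 / 18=0.06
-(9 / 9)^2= -1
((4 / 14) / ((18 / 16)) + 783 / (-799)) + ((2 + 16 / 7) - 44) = -40.44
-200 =-200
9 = 9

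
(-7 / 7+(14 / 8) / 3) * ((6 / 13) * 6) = -15 / 13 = -1.15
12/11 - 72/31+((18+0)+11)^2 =839.77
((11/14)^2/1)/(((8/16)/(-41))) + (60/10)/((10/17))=-19807/490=-40.42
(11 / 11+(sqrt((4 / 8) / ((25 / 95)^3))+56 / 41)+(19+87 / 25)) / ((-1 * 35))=-25467 / 35875 -19 * sqrt(190) / 1750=-0.86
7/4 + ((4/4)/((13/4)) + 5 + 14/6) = 9.39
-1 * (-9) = 9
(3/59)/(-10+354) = 3/20296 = 0.00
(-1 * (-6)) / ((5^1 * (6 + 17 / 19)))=114 / 655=0.17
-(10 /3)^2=-100 /9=-11.11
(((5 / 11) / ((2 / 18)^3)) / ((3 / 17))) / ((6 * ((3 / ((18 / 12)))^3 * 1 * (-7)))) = -6885 / 1232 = -5.59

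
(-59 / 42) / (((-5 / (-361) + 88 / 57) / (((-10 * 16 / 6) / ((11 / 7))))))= 851960 / 55671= 15.30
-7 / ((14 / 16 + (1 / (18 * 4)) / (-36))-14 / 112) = -18144 / 1943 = -9.34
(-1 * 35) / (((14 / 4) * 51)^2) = -20 / 18207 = -0.00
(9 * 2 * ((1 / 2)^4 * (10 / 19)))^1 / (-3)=-15 / 76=-0.20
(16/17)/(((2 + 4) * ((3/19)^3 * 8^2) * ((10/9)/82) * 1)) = 281219/6120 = 45.95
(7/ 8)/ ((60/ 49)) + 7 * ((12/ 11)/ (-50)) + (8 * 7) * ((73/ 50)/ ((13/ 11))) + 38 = 36977533/ 343200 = 107.74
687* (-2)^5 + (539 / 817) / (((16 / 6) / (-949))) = -22218.78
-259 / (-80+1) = 259 / 79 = 3.28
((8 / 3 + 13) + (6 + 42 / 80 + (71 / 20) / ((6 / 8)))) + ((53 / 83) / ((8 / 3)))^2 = 59482029 / 2204480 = 26.98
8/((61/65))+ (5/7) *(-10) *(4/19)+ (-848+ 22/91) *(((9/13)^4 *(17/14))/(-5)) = 5726594781259/105430503815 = 54.32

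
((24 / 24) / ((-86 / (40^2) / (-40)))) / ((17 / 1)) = 32000 / 731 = 43.78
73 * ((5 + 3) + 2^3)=1168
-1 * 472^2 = -222784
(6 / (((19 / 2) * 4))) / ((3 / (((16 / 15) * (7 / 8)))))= 0.05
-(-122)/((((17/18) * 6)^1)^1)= 366/17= 21.53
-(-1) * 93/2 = 93/2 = 46.50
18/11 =1.64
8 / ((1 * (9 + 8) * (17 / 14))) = 112 / 289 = 0.39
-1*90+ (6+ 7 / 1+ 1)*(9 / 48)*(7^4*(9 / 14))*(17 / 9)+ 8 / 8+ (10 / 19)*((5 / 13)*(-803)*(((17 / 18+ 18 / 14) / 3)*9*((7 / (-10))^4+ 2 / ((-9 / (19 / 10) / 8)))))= 102483569219 / 9336600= 10976.54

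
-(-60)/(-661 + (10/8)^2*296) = -120/397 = -0.30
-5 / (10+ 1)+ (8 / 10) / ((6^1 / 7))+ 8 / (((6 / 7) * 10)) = 233 / 165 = 1.41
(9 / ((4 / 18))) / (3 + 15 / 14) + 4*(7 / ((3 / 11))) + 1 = 6476 / 57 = 113.61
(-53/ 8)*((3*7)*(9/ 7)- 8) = -1007/ 8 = -125.88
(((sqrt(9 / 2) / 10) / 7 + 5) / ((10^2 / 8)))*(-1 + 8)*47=141*sqrt(2) / 250 + 658 / 5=132.40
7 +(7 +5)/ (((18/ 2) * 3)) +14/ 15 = 377/ 45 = 8.38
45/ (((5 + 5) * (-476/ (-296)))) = 333/ 119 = 2.80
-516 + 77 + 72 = -367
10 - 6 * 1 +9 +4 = 17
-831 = -831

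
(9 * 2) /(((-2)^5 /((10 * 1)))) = -45 /8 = -5.62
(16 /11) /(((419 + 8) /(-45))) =-720 /4697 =-0.15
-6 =-6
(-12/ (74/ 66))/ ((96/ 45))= -1485/ 296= -5.02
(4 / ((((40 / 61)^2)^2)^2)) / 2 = 191707312997281 / 3276800000000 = 58.50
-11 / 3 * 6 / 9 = -22 / 9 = -2.44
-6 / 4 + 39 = 75 / 2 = 37.50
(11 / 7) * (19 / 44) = 19 / 28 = 0.68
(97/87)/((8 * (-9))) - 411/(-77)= 2567035/482328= 5.32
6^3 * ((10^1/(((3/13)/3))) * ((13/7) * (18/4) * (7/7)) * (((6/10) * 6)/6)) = 985608/7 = 140801.14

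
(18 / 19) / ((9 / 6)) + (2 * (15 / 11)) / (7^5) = 2219094 / 3512663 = 0.63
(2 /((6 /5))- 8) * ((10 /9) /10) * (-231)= 1463 /9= 162.56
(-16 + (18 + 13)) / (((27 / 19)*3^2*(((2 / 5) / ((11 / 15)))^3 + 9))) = 25289 / 197559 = 0.13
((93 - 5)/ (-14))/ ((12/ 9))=-4.71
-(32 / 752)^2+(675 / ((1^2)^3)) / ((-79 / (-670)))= 999019934 / 174511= 5724.68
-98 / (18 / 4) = -196 / 9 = -21.78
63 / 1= 63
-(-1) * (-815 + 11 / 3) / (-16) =1217 / 24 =50.71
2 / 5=0.40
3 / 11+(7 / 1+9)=179 / 11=16.27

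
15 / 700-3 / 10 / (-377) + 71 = 3748553 / 52780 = 71.02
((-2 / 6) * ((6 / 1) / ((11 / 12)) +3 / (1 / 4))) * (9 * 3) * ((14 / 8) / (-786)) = 1071 / 2882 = 0.37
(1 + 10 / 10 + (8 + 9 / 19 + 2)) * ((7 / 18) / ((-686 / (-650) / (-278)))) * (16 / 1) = -57101200 / 2793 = -20444.40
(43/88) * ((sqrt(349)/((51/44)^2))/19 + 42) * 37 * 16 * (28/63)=2240128 * sqrt(349)/444771 + 178192/33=5493.85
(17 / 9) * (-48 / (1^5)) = -272 / 3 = -90.67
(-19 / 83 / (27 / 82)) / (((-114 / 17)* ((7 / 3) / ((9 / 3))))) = 697 / 5229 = 0.13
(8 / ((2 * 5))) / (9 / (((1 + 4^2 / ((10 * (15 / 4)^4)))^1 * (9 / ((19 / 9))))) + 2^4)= 1020692 / 23085715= 0.04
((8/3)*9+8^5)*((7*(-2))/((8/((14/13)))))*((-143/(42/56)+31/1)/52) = 96207629/507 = 189758.64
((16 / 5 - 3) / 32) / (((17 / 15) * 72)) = 1 / 13056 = 0.00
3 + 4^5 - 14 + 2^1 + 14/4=2037/2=1018.50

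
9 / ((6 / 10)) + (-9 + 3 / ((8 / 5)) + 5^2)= 263 / 8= 32.88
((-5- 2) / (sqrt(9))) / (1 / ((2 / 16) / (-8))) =7 / 192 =0.04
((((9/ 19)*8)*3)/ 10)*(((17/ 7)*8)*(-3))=-66.26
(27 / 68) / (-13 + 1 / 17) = -27 / 880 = -0.03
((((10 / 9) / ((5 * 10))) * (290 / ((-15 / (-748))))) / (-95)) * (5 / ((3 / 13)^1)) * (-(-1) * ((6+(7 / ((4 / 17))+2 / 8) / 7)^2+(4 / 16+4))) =-3041185862 / 377055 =-8065.63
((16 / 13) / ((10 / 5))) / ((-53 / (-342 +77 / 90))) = 122812 / 31005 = 3.96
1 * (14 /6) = 7 /3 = 2.33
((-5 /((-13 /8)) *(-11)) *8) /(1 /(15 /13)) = -52800 /169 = -312.43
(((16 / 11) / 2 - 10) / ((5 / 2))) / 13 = -204 / 715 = -0.29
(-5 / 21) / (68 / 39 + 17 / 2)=-130 / 5593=-0.02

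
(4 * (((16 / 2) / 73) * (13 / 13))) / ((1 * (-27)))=-32 / 1971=-0.02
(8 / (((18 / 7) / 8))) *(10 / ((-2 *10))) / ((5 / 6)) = -224 / 15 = -14.93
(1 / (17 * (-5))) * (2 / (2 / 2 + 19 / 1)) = -1 / 850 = -0.00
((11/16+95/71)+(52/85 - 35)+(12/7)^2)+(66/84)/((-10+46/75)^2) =-783835709219/26647470080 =-29.42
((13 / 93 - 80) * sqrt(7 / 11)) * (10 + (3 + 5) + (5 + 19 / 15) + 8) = -326788 * sqrt(77) / 1395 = -2055.59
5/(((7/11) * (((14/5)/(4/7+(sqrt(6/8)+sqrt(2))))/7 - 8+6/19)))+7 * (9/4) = 14.71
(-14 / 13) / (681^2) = -14 / 6028893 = -0.00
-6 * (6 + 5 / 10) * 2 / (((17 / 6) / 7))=-192.71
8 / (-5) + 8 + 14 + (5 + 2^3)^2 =947 / 5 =189.40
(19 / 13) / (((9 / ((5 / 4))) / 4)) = 95 / 117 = 0.81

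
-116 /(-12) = 29 /3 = 9.67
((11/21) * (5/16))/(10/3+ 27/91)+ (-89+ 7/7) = -87.95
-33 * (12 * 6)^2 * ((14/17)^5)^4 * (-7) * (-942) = -94381872453201836449532234170368/4064231406647572522401601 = -23222563.63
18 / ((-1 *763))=-18 / 763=-0.02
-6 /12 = -1 /2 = -0.50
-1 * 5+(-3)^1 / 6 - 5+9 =-3 / 2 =-1.50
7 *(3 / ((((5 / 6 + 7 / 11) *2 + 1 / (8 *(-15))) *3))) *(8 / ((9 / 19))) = 468160 / 11607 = 40.33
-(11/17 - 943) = 16020/17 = 942.35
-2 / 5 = -0.40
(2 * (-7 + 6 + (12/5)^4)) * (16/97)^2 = 10296832/5880625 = 1.75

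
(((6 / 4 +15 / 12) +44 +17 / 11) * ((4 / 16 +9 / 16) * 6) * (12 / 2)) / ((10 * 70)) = 9945 / 4928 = 2.02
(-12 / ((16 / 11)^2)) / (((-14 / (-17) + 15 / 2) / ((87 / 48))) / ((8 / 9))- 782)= 178959 / 24510656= 0.01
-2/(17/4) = -8/17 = -0.47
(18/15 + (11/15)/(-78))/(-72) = -1393/84240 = -0.02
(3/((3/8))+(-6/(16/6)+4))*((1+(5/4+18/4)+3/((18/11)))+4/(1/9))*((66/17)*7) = 1606605/136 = 11813.27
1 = 1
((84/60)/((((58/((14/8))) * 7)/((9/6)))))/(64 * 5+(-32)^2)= 1/148480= 0.00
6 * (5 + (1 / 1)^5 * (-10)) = -30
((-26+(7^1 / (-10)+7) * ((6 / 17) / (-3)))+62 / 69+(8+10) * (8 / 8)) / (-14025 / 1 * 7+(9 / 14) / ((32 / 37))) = 20606656 / 257954822955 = 0.00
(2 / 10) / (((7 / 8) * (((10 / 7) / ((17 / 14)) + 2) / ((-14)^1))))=-1.01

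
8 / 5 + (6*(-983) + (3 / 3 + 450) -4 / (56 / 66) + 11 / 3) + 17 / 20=-2287151 / 420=-5445.60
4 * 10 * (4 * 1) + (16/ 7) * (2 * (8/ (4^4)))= 1121/ 7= 160.14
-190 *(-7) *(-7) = -9310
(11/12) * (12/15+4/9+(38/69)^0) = 1111/540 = 2.06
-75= -75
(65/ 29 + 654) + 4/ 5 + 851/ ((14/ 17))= 3431509/ 2030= 1690.40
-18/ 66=-3/ 11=-0.27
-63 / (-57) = 21 / 19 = 1.11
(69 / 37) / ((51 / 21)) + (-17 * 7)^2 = 8907752 / 629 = 14161.77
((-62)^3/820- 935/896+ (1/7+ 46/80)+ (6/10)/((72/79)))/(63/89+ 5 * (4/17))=-48407861573/314203008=-154.07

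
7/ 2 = 3.50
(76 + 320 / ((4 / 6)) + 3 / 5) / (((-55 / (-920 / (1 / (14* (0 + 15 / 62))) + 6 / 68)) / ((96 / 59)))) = 39884624208 / 777325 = 51310.10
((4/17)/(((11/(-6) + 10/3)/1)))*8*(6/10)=64/85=0.75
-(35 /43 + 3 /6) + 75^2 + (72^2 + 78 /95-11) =88215633 /8170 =10797.51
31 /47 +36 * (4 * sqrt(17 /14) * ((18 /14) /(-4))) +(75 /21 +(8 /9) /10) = -46.68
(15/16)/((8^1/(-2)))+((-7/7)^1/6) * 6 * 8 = -527/64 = -8.23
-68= -68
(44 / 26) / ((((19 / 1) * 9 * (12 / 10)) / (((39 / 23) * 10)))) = 550 / 3933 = 0.14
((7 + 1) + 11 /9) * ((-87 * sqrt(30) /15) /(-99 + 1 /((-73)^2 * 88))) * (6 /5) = 2257534928 * sqrt(30) /3481968525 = 3.55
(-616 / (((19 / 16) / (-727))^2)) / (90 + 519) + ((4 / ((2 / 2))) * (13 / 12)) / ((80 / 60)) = -47626396957 / 125628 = -379106.54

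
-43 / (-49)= 43 / 49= 0.88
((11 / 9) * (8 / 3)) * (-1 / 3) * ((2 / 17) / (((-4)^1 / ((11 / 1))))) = 484 / 1377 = 0.35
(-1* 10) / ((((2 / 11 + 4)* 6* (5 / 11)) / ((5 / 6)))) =-605 / 828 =-0.73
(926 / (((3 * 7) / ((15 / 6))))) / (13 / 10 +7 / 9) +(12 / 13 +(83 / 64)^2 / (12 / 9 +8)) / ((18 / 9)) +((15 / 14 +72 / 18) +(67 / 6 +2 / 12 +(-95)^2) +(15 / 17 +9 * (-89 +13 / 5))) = 69575844437131 / 8364195840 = 8318.29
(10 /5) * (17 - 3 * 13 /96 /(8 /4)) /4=1075 /128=8.40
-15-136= -151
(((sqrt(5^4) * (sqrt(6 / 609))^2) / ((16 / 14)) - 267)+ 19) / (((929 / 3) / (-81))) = 6984549 / 107764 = 64.81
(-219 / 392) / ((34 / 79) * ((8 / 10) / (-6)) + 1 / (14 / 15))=-259515 / 471044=-0.55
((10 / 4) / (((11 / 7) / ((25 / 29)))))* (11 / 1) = 875 / 58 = 15.09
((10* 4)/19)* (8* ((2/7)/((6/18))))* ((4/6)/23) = 1280/3059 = 0.42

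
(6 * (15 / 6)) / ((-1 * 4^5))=-15 / 1024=-0.01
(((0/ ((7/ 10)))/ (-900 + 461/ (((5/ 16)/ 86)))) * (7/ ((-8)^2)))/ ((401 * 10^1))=0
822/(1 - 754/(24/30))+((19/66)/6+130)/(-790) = -611281577/589077720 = -1.04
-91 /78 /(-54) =7 /324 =0.02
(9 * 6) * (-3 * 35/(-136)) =2835/68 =41.69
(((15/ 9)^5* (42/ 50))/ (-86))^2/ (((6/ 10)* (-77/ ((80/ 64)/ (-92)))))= 2734375/ 589289494464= 0.00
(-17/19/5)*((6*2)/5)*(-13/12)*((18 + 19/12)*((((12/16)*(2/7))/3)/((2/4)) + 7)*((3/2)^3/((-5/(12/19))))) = -280449/10108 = -27.75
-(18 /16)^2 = -81 /64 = -1.27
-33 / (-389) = 0.08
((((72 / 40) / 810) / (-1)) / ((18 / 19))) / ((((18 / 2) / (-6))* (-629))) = -0.00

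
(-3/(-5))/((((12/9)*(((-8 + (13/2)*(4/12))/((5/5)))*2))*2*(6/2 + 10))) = -27/18200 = -0.00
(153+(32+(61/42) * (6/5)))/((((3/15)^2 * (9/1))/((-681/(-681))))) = 32680/63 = 518.73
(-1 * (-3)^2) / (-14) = 0.64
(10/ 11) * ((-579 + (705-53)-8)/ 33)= 650/ 363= 1.79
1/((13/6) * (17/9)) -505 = -111551/221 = -504.76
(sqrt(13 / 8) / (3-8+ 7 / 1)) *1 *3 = 3 *sqrt(26) / 8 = 1.91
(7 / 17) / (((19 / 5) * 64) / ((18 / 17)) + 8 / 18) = 105 / 58684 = 0.00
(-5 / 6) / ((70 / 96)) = -8 / 7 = -1.14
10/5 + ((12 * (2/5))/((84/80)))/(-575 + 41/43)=86050/43197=1.99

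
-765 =-765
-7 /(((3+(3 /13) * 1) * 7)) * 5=-1.55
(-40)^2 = 1600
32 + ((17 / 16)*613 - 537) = 2341 / 16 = 146.31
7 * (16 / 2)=56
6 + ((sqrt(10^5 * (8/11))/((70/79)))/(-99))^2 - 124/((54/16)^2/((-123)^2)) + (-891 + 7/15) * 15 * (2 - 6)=-195899885474/1760913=-111249.04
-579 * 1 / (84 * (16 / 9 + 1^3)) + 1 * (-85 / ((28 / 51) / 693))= -18776403 / 175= -107293.73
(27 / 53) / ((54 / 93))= 93 / 106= 0.88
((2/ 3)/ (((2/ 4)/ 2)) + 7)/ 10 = 29/ 30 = 0.97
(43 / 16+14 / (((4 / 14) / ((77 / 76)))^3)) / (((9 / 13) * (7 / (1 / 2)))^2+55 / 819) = 11720800257075 / 1757489581312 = 6.67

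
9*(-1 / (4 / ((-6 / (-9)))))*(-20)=30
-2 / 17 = -0.12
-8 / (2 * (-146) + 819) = -8 / 527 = -0.02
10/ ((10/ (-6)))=-6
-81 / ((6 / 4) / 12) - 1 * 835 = -1483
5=5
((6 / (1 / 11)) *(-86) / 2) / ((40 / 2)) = -1419 / 10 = -141.90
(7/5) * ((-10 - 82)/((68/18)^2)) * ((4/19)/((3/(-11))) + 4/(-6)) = 356454/27455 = 12.98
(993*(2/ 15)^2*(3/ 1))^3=2320940224/ 15625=148540.17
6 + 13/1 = 19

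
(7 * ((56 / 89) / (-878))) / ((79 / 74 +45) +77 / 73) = -21608 / 202973845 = -0.00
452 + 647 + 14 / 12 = 6601 / 6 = 1100.17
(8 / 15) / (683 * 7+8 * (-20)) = 8 / 69315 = 0.00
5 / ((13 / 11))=55 / 13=4.23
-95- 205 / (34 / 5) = -4255 / 34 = -125.15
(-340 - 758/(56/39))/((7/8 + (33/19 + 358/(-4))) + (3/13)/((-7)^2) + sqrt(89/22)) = 4068198721496 * sqrt(1958)/778036584108067 + 7776100934115514/778036584108067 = 10.23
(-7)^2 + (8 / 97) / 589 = 2799525 / 57133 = 49.00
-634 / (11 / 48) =-30432 / 11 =-2766.55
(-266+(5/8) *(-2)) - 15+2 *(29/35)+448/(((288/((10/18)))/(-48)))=-1217441/3780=-322.07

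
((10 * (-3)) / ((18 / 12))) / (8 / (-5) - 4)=25 / 7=3.57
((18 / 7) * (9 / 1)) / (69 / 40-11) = -6480 / 2597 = -2.50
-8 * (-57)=456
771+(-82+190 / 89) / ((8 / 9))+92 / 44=1337789 / 1958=683.24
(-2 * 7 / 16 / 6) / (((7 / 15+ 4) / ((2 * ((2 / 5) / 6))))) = -7 / 1608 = -0.00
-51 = -51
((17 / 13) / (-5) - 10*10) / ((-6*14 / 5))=5.97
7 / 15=0.47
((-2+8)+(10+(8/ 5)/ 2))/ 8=2.10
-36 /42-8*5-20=-426 /7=-60.86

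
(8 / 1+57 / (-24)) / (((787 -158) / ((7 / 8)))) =315 / 40256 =0.01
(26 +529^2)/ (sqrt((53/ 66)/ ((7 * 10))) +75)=96973915500/ 25987447-559734 * sqrt(61215)/ 25987447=3726.24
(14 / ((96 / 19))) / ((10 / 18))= 399 / 80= 4.99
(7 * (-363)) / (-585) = 847 / 195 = 4.34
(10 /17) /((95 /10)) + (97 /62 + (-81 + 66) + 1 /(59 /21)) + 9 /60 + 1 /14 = -1058340473 /82707380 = -12.80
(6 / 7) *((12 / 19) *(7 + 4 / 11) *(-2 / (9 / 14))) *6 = -15552 / 209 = -74.41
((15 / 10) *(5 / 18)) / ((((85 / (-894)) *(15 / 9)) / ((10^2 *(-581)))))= 2597070 / 17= 152768.82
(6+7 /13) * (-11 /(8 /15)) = -14025 /104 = -134.86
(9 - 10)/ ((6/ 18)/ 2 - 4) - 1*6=-132/ 23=-5.74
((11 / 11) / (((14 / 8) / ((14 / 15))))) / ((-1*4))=-2 / 15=-0.13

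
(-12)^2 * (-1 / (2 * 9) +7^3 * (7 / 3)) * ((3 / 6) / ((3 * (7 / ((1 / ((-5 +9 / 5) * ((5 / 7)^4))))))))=-988183 / 300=-3293.94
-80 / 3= -26.67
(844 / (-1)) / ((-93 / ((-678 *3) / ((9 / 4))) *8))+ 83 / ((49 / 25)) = -4480253 / 4557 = -983.16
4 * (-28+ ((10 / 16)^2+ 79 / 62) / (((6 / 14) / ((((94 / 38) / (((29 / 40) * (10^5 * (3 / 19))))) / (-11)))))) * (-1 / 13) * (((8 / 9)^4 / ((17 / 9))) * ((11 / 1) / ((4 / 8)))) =1890254538368 / 30174373125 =62.64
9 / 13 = 0.69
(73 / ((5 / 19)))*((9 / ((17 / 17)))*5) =12483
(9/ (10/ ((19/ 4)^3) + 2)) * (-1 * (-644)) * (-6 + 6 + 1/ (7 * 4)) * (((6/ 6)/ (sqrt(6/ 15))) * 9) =4259439 * sqrt(10)/ 9572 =1407.18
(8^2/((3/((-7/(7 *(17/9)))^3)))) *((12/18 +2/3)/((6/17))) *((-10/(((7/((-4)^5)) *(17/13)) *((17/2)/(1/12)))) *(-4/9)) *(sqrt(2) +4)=34078720 *sqrt(2)/584647 +136314880/584647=315.59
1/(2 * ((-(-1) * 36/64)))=8/9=0.89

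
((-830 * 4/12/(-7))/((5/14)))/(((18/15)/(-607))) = -503810/9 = -55978.89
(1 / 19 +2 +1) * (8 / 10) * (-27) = -6264 / 95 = -65.94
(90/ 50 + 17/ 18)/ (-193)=-247/ 17370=-0.01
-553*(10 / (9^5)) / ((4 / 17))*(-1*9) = 47005 / 13122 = 3.58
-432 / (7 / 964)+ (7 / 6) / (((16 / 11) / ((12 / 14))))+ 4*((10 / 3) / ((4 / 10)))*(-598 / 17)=-346515241 / 5712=-60664.43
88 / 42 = 44 / 21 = 2.10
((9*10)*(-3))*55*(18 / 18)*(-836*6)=74487600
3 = 3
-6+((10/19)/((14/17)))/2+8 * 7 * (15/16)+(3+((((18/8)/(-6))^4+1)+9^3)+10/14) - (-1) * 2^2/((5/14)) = 2156610153/2723840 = 791.75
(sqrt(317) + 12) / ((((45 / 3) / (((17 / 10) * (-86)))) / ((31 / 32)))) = -22661 * sqrt(317) / 2400- 22661 / 200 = -281.42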